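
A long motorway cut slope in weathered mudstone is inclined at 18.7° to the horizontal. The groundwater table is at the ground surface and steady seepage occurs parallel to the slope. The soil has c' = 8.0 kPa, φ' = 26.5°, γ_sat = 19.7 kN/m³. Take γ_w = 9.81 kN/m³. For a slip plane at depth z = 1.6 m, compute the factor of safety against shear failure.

FS = 1.58

With seepage parallel to the slope and the water table at the surface, the effective normal stress on the slip plane uses the buoyant unit weight γ' = γ_sat − γ_w while the driving shear stress uses γ_sat:
FS = [c' + γ' z cos²β tanφ'] / [γ_sat z sinβ cosβ]
γ' = 19.7 − 9.81 = 9.89 kN/m³
Numerator = 8.0 + 9.89·1.6·cos²18.7°·tan26.5° = 8.0 + 9.89·1.6·0.8972·0.4986 = 15.079 kPa
Denominator = 19.7·1.6·sin18.7°·cos18.7° = 19.7·1.6·0.3206·0.9472 = 9.572 kPa
FS = 15.079 / 9.572 = 1.575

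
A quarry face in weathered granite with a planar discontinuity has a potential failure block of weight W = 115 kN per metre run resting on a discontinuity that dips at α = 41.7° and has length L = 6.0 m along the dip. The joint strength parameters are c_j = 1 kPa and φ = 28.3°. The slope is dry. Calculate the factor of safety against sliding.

FS = 0.68

Resolving the block weight along and normal to the plane and applying the Mohr–Coulomb strength on the joint:
N' = W cosα = 115·cos41.7° = 85.9 kN/m
Driving force T = W sinα = 115·sin41.7° = 76.5 kN/m
Resisting force R = c_j·L + N'·tanφ = 1·6.0 + 85.9·tan28.3° = 6.0 + 46.2 = 52.2 kN/m
FS = R / T = 52.2 / 76.5 = 0.683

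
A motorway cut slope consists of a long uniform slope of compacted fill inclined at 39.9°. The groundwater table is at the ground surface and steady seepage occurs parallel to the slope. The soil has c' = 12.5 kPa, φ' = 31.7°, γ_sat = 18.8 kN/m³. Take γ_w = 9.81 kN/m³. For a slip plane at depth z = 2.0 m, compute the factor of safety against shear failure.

FS = 1.03

With seepage parallel to the slope and the water table at the surface, the effective normal stress on the slip plane uses the buoyant unit weight γ' = γ_sat − γ_w while the driving shear stress uses γ_sat:
FS = [c' + γ' z cos²β tanφ'] / [γ_sat z sinβ cosβ]
γ' = 18.8 − 9.81 = 8.99 kN/m³
Numerator = 12.5 + 8.99·2.0·cos²39.9°·tan31.7° = 12.5 + 8.99·2.0·0.5885·0.6176 = 19.036 kPa
Denominator = 18.8·2.0·sin39.9°·cos39.9° = 18.8·2.0·0.6414·0.7672 = 18.503 kPa
FS = 19.036 / 18.503 = 1.029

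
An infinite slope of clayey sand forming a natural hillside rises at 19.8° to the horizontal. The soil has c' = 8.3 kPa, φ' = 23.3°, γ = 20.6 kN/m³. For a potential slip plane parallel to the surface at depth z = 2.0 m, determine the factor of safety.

For an infinite slope with a slip plane parallel to the surface (no pore pressure): FS = [c' + γz cos²β tanφ'] / [γz sinβ cosβ].
γz = 20.6·2.0 = 41.20 kN/m²
Numerator = 8.3 + 41.20·cos²19.8°·tan23.3° = 8.3 + 41.20·0.8853·0.4307 = 24.008 kPa
Denominator = 41.20·sin19.8°·cos19.8° = 41.20·0.3387·0.9409 = 13.131 kPa
FS = 24.008 / 13.131 = 1.828

FS = 1.83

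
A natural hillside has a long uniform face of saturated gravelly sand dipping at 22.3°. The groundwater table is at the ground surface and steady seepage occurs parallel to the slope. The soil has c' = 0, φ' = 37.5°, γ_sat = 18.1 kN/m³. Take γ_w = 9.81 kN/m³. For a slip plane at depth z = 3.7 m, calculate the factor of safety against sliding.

With seepage parallel to the slope and the water table at the surface, the effective normal stress on the slip plane uses the buoyant unit weight γ' = γ_sat − γ_w while the driving shear stress uses γ_sat:
FS = [c' + γ' z cos²β tanφ'] / [γ_sat z sinβ cosβ]
(For c' = 0 this reduces to FS = (γ'/γ_sat)·tanφ'/tanβ.)
γ' = 18.1 − 9.81 = 8.29 kN/m³
Numerator = 0.0 + 8.29·3.7·cos²22.3°·tan37.5° = 0.0 + 8.29·3.7·0.8560·0.7673 = 20.147 kPa
Denominator = 18.1·3.7·sin22.3°·cos22.3° = 18.1·3.7·0.3795·0.9252 = 23.512 kPa
FS = 20.147 / 23.512 = 0.857

FS = 0.86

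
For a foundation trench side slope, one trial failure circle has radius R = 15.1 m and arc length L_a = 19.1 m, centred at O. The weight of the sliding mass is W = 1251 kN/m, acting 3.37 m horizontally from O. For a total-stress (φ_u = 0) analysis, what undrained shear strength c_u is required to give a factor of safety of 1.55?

c_u = 22.7 kPa

FS = c_u·L_a·R / (W·d), so c_u = FS·W·d / (L_a·R).
c_u = 1.55·1251·3.37 / (19.10·15.1) = 6534.6 / 288.41 = 22.66 kPa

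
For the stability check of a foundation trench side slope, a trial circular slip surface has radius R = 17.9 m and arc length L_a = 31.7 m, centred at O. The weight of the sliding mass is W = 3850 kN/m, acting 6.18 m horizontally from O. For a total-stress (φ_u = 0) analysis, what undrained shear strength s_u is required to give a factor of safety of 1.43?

FS = s_u·L_a·R / (W·d), so s_u = FS·W·d / (L_a·R).
s_u = 1.43·3850·6.18 / (31.70·17.9) = 34024.0 / 567.43 = 59.96 kPa

s_u = 60.0 kPa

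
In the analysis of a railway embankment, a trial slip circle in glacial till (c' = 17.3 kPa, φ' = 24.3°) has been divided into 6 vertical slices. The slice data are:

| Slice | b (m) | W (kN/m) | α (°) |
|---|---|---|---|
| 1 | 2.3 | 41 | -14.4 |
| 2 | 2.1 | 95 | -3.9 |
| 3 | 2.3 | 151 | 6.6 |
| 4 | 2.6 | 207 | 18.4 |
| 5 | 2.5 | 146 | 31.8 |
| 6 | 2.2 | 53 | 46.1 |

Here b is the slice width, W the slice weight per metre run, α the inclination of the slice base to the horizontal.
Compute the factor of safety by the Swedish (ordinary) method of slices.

FS = 3.09

Ordinary method of slices: FS = Σ[c'·Δl_i + (W_i cosα_i)·tanφ'] / Σ W_i sinα_i, with Δl_i = b_i / cosα_i.
Slice 1: Δl = 2.3/cos(-14.4°) = 2.375 m; N'_1 = 41·cos(-14.4°) = 39.7; c'Δl = 41.08; W sinα = -10.2
Slice 2: Δl = 2.1/cos(-3.9°) = 2.105 m; N'_2 = 95·cos(-3.9°) = 94.8; c'Δl = 36.41; W sinα = -6.5
Slice 3: Δl = 2.3/cos6.6° = 2.315 m; N'_3 = 151·cos6.6° = 150.0; c'Δl = 40.06; W sinα = 17.4
Slice 4: Δl = 2.6/cos18.4° = 2.740 m; N'_4 = 207·cos18.4° = 196.4; c'Δl = 47.40; W sinα = 65.3
Slice 5: Δl = 2.5/cos31.8° = 2.942 m; N'_5 = 146·cos31.8° = 124.1; c'Δl = 50.89; W sinα = 76.9
Slice 6: Δl = 2.2/cos46.1° = 3.173 m; N'_6 = 53·cos46.1° = 36.8; c'Δl = 54.89; W sinα = 38.2
Σc'Δl = 270.7 kN/m; ΣN' = 641.7 kN/m; ΣW sinα = 181.2 kN/m
Resisting = 270.7 + 641.7·tan24.3° = 270.7 + 289.8 = 560.5 kN/m
FS = 560.5 / 181.2 = 3.094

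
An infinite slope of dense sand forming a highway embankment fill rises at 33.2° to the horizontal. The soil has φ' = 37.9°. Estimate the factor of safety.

FS = 1.19

For a dry cohesionless infinite slope the factor of safety is FS = tanφ' / tanβ.
FS = tan37.9° / tan33.2° = 0.7785 / 0.6544 = 1.190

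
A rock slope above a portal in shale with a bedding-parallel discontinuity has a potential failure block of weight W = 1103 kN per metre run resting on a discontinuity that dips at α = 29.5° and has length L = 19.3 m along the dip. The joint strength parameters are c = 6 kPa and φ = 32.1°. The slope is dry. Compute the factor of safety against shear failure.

Resolving the block weight along and normal to the plane and applying the Mohr–Coulomb strength on the joint:
N' = W cosα = 1103·cos29.5° = 960.0 kN/m
Driving force T = W sinα = 1103·sin29.5° = 543.1 kN/m
Resisting force R = c·L + N'·tanφ = 6·19.3 + 960.0·tan32.1° = 115.8 + 602.2 = 718.0 kN/m
FS = R / T = 718.0 / 543.1 = 1.322

FS = 1.32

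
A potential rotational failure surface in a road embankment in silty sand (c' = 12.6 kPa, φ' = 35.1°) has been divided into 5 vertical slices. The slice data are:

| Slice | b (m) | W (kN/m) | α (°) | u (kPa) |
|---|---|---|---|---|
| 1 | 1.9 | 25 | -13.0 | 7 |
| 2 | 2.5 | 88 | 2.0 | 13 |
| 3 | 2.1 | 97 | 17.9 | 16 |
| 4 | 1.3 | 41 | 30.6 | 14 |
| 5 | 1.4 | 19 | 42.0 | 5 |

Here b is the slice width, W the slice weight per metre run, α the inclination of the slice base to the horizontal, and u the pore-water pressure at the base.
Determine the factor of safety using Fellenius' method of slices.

FS = 3.72

Ordinary method of slices: FS = Σ[c'·Δl_i + (W_i cosα_i − u_i·Δl_i)·tanφ'] / Σ W_i sinα_i, with Δl_i = b_i / cosα_i.
Slice 1: Δl = 1.9/cos(-13.0°) = 1.950 m; N'_1 = 25·cos(-13.0°) − 7·1.950 = 10.7; c'Δl = 24.57; W sinα = -5.6
Slice 2: Δl = 2.5/cos2.0° = 2.502 m; N'_2 = 88·cos2.0° − 13·2.502 = 55.4; c'Δl = 31.52; W sinα = 3.1
Slice 3: Δl = 2.1/cos17.9° = 2.207 m; N'_3 = 97·cos17.9° − 16·2.207 = 57.0; c'Δl = 27.81; W sinα = 29.8
Slice 4: Δl = 1.3/cos30.6° = 1.510 m; N'_4 = 41·cos30.6° − 14·1.510 = 14.1; c'Δl = 19.03; W sinα = 20.9
Slice 5: Δl = 1.4/cos42.0° = 1.884 m; N'_5 = 19·cos42.0° − 5·1.884 = 4.7; c'Δl = 23.74; W sinα = 12.7
Σc'Δl = 126.7 kN/m; ΣN' = 142.0 kN/m; ΣW sinα = 60.8 kN/m
Resisting = 126.7 + 142.0·tan35.1° = 126.7 + 99.8 = 226.4 kN/m
FS = 226.4 / 60.8 = 3.722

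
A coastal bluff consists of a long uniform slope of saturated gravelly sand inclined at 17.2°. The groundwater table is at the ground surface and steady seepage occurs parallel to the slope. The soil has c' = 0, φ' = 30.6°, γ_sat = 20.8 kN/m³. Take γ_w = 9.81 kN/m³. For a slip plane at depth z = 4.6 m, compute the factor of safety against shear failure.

FS = 1.01

With seepage parallel to the slope and the water table at the surface, the effective normal stress on the slip plane uses the buoyant unit weight γ' = γ_sat − γ_w while the driving shear stress uses γ_sat:
FS = [c' + γ' z cos²β tanφ'] / [γ_sat z sinβ cosβ]
(For c' = 0 this reduces to FS = (γ'/γ_sat)·tanφ'/tanβ.)
γ' = 20.8 − 9.81 = 10.99 kN/m³
Numerator = 0.0 + 10.99·4.6·cos²17.2°·tan30.6° = 0.0 + 10.99·4.6·0.9126·0.5914 = 27.283 kPa
Denominator = 20.8·4.6·sin17.2°·cos17.2° = 20.8·4.6·0.2957·0.9553 = 27.028 kPa
FS = 27.283 / 27.028 = 1.009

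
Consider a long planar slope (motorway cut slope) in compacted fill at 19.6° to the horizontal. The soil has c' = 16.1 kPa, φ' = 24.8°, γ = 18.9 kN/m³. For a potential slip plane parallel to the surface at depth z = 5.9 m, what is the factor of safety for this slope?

FS = 1.75

For an infinite slope with a slip plane parallel to the surface (no pore pressure): FS = [c' + γz cos²β tanφ'] / [γz sinβ cosβ].
γz = 18.9·5.9 = 111.51 kN/m²
Numerator = 16.1 + 111.51·cos²19.6°·tan24.8° = 16.1 + 111.51·0.8875·0.4621 = 61.827 kPa
Denominator = 111.51·sin19.6°·cos19.6° = 111.51·0.3355·0.9421 = 35.239 kPa
FS = 61.827 / 35.239 = 1.755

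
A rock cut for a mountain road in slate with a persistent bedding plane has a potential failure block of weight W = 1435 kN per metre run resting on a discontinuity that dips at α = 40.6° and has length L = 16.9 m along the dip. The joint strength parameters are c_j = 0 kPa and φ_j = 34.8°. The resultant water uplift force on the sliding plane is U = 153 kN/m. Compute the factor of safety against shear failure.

FS = 0.70

Resolving the block weight along and normal to the plane and applying the Mohr–Coulomb strength on the joint:
N' = W cosα − U = 1435·cos40.6° − 153 = 936.6 kN/m
Driving force T = W sinα = 1435·sin40.6° = 933.9 kN/m
Resisting force R = c_j·L + N'·tanφ_j = 0·16.9 + 936.6·tan34.8° = 0.0 + 650.9 = 650.9 kN/m
FS = R / T = 650.9 / 933.9 = 0.697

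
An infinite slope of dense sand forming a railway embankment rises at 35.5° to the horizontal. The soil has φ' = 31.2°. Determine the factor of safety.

FS = 0.85

For a dry cohesionless infinite slope the factor of safety is FS = tanφ' / tanβ.
FS = tan31.2° / tan35.5° = 0.6056 / 0.7133 = 0.849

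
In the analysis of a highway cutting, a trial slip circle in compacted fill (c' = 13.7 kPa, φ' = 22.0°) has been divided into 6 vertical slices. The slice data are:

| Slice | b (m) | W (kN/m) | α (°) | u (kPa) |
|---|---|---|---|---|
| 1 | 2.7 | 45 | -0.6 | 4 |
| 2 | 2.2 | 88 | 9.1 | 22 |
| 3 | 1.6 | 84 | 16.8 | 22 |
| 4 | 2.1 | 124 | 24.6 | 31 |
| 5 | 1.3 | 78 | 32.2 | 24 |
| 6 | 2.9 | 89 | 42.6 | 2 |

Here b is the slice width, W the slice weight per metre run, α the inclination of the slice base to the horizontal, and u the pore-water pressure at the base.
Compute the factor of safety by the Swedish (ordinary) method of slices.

FS = 1.55

Ordinary method of slices: FS = Σ[c'·Δl_i + (W_i cosα_i − u_i·Δl_i)·tanφ'] / Σ W_i sinα_i, with Δl_i = b_i / cosα_i.
Slice 1: Δl = 2.7/cos(-0.6°) = 2.700 m; N'_1 = 45·cos(-0.6°) − 4·2.700 = 34.2; c'Δl = 36.99; W sinα = -0.5
Slice 2: Δl = 2.2/cos9.1° = 2.228 m; N'_2 = 88·cos9.1° − 22·2.228 = 37.9; c'Δl = 30.52; W sinα = 13.9
Slice 3: Δl = 1.6/cos16.8° = 1.671 m; N'_3 = 84·cos16.8° − 22·1.671 = 43.6; c'Δl = 22.90; W sinα = 24.3
Slice 4: Δl = 2.1/cos24.6° = 2.310 m; N'_4 = 124·cos24.6° − 31·2.310 = 41.1; c'Δl = 31.64; W sinα = 51.6
Slice 5: Δl = 1.3/cos32.2° = 1.536 m; N'_5 = 78·cos32.2° − 24·1.536 = 29.1; c'Δl = 21.05; W sinα = 41.6
Slice 6: Δl = 2.9/cos42.6° = 3.940 m; N'_6 = 89·cos42.6° − 2·3.940 = 57.6; c'Δl = 53.97; W sinα = 60.2
Σc'Δl = 197.1 kN/m; ΣN' = 243.6 kN/m; ΣW sinα = 191.2 kN/m
Resisting = 197.1 + 243.6·tan22.0° = 197.1 + 98.4 = 295.5 kN/m
FS = 295.5 / 191.2 = 1.546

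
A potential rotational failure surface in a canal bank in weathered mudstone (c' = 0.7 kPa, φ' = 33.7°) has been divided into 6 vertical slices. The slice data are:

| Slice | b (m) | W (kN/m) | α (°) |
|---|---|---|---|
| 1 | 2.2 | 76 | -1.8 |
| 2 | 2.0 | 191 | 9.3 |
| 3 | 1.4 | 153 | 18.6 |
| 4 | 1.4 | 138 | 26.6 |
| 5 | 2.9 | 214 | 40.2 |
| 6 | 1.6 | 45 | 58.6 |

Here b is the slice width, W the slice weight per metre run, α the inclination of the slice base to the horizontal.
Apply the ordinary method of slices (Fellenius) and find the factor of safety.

FS = 1.55

Ordinary method of slices: FS = Σ[c'·Δl_i + (W_i cosα_i)·tanφ'] / Σ W_i sinα_i, with Δl_i = b_i / cosα_i.
Slice 1: Δl = 2.2/cos(-1.8°) = 2.201 m; N'_1 = 76·cos(-1.8°) = 76.0; c'Δl = 1.54; W sinα = -2.4
Slice 2: Δl = 2.0/cos9.3° = 2.027 m; N'_2 = 191·cos9.3° = 188.5; c'Δl = 1.42; W sinα = 30.9
Slice 3: Δl = 1.4/cos18.6° = 1.477 m; N'_3 = 153·cos18.6° = 145.0; c'Δl = 1.03; W sinα = 48.8
Slice 4: Δl = 1.4/cos26.6° = 1.566 m; N'_4 = 138·cos26.6° = 123.4; c'Δl = 1.10; W sinα = 61.8
Slice 5: Δl = 2.9/cos40.2° = 3.797 m; N'_5 = 214·cos40.2° = 163.5; c'Δl = 2.66; W sinα = 138.1
Slice 6: Δl = 1.6/cos58.6° = 3.071 m; N'_6 = 45·cos58.6° = 23.4; c'Δl = 2.15; W sinα = 38.4
Σc'Δl = 9.9 kN/m; ΣN' = 719.8 kN/m; ΣW sinα = 315.6 kN/m
Resisting = 9.9 + 719.8·tan33.7° = 9.9 + 480.0 = 489.9 kN/m
FS = 489.9 / 315.6 = 1.552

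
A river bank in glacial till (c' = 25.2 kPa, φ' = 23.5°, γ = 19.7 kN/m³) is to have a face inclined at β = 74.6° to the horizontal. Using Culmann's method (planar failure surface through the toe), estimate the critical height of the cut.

H_c = 12.16 m

Culmann's analysis gives the critical failure plane at α_cr = (β + φ')/2 = (74.6 + 23.5)/2 = 49.0°, and the critical height
H_c = (4c'/γ) · sinβ cosφ' / [1 − cos(β − φ')]
    = (4·25.2/19.7) · sin74.6°·cos23.5° / [1 − cos(51.1°)]
    = 5.117 · 0.9641·0.9171 / [1 − 0.6280]
    = 5.117 · 0.8841 / 0.3720
    = 12.16 m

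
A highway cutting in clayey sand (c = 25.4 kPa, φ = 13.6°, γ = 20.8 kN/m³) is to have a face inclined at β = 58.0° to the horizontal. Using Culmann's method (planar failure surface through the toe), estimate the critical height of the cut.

H_c = 14.10 m

Culmann's analysis gives the critical failure plane at α_cr = (β + φ)/2 = (58.0 + 13.6)/2 = 35.8°, and the critical height
H_c = (4c/γ) · sinβ cosφ / [1 − cos(β − φ)]
    = (4·25.4/20.8) · sin58.0°·cos13.6° / [1 − cos(44.4°)]
    = 4.885 · 0.8480·0.9720 / [1 − 0.7145]
    = 4.885 · 0.8243 / 0.2855
    = 14.10 m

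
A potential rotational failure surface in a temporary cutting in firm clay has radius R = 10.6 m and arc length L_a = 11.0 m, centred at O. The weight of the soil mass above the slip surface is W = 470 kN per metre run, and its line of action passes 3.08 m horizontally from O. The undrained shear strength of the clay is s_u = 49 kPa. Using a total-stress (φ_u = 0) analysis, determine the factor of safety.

FS = 3.95

Taking moments about the centre O, the resisting moment is provided by the undrained shear strength acting along the arc:
M_R = s_u·L_a·R = 49·11.00·10.6 = 5713.4 kN·m/m
M_D = W·d = 470·3.08 = 1447.6 kN·m/m
FS = M_R / M_D = 5713.4 / 1447.6 = 3.947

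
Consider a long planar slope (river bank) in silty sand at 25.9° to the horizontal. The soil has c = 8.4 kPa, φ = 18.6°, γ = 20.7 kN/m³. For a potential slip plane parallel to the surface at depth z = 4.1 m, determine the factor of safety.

FS = 0.94

For an infinite slope with a slip plane parallel to the surface (no pore pressure): FS = [c + γz cos²β tanφ] / [γz sinβ cosβ].
γz = 20.7·4.1 = 84.87 kN/m²
Numerator = 8.4 + 84.87·cos²25.9°·tan18.6° = 8.4 + 84.87·0.8092·0.3365 = 31.512 kPa
Denominator = 84.87·sin25.9°·cos25.9° = 84.87·0.4368·0.8996 = 33.348 kPa
FS = 31.512 / 33.348 = 0.945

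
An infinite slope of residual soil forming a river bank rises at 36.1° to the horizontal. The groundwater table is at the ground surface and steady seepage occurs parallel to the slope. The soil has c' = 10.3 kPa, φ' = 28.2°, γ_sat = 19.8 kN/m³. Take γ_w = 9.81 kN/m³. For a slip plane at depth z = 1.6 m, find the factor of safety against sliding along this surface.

FS = 1.05

With seepage parallel to the slope and the water table at the surface, the effective normal stress on the slip plane uses the buoyant unit weight γ' = γ_sat − γ_w while the driving shear stress uses γ_sat:
FS = [c' + γ' z cos²β tanφ'] / [γ_sat z sinβ cosβ]
γ' = 19.8 − 9.81 = 9.99 kN/m³
Numerator = 10.3 + 9.99·1.6·cos²36.1°·tan28.2° = 10.3 + 9.99·1.6·0.6528·0.5362 = 15.895 kPa
Denominator = 19.8·1.6·sin36.1°·cos36.1° = 19.8·1.6·0.5892·0.8080 = 15.082 kPa
FS = 15.895 / 15.082 = 1.054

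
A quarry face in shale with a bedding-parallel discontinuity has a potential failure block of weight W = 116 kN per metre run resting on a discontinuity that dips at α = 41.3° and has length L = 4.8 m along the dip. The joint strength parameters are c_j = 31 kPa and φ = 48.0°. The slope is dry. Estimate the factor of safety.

Resolving the block weight along and normal to the plane and applying the Mohr–Coulomb strength on the joint:
N' = W cosα = 116·cos41.3° = 87.1 kN/m
Driving force T = W sinα = 116·sin41.3° = 76.6 kN/m
Resisting force R = c_j·L + N'·tanφ = 31·4.8 + 87.1·tan48.0° = 148.8 + 96.8 = 245.6 kN/m
FS = R / T = 245.6 / 76.6 = 3.208

FS = 3.21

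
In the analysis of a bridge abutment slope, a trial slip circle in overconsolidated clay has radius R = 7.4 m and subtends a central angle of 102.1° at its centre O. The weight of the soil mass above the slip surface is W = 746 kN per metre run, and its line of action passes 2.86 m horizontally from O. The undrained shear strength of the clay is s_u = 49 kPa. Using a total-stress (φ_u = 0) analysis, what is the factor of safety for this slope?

Taking moments about the centre O, the resisting moment is provided by the undrained shear strength acting along the arc:
Arc length L_a = R·θ = 7.4·(102.1°·π/180) = 7.4·1.7820 = 13.19 m
M_R = s_u·L_a·R = 49·13.19·7.4 = 4781.5 kN·m/m
M_D = W·d = 746·2.86 = 2133.6 kN·m/m
FS = M_R / M_D = 4781.5 / 2133.6 = 2.241

FS = 2.24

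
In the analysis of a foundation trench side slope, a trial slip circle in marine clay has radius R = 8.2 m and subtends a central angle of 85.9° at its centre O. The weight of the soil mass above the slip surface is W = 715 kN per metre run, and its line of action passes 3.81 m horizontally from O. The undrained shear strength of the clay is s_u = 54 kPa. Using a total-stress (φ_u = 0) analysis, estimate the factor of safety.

Taking moments about the centre O, the resisting moment is provided by the undrained shear strength acting along the arc:
Arc length L_a = R·θ = 8.2·(85.9°·π/180) = 8.2·1.4992 = 12.29 m
M_R = s_u·L_a·R = 54·12.29·8.2 = 5443.7 kN·m/m
M_D = W·d = 715·3.81 = 2724.2 kN·m/m
FS = M_R / M_D = 5443.7 / 2724.2 = 1.998

FS = 2.00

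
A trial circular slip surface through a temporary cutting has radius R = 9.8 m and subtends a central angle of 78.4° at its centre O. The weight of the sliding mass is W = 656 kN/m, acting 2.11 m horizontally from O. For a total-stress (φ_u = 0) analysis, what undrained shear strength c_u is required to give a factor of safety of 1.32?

c_u = 13.9 kPa

FS = c_u·L_a·R / (W·d), so c_u = FS·W·d / (L_a·R).
Arc length L_a = R·θ = 9.8·(78.4°·π/180) = 9.8·1.3683 = 13.41 m
c_u = 1.32·656·2.11 / (13.41·9.8) = 1827.1 / 131.42 = 13.90 kPa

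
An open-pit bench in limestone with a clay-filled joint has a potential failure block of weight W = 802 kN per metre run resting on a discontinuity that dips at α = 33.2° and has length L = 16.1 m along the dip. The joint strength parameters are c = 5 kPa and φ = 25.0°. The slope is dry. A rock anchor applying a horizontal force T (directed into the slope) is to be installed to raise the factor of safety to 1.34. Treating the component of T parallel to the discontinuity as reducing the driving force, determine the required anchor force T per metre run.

Resolving forces along and normal to the sliding plane, with the horizontal anchor force T adding T·sinα to the effective normal force and T·cosα acting up the plane against the driving force:
FS = [cL + (W cosα + T sinα) tanφ] / [W sinα − T cosα]
Without the anchor: N' = 671.1 kN/m, driving T_d = 439.1 kN/m, resisting R = 5·16.1 + 671.1·tan25.0° = 393.4 kN/m, FS = 0.90.
Setting FS = 1.34 and solving for T:
1.34·(439.1 − T cos33.2°) = 393.4 + T sin33.2°·tan25.0°
T·(sin33.2°·tan25.0° + 1.34·cos33.2°) = 1.34·439.1 − 393.4
T·(0.5476·0.4663 + 1.34·0.8368) = 588.5 − 393.4 = 195.0
T·1.3766 = 195.0
T = 141.7 kN/m

T = 142 kN/m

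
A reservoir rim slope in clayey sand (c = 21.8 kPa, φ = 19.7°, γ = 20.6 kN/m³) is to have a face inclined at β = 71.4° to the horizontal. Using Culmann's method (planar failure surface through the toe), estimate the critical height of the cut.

Culmann's analysis gives the critical failure plane at α_cr = (β + φ)/2 = (71.4 + 19.7)/2 = 45.6°, and the critical height
H_c = (4c/γ) · sinβ cosφ / [1 − cos(β − φ)]
    = (4·21.8/20.6) · sin71.4°·cos19.7° / [1 − cos(51.7°)]
    = 4.233 · 0.9478·0.9415 / [1 − 0.6198]
    = 4.233 · 0.8923 / 0.3802
    = 9.93 m

H_c = 9.93 m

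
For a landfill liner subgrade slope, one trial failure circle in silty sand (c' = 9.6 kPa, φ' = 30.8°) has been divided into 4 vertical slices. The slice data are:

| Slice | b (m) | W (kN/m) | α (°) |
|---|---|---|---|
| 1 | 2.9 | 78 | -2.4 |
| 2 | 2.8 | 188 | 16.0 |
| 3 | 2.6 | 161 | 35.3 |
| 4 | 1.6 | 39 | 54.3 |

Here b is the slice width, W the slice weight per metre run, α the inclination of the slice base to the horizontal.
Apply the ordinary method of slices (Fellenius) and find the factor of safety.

FS = 2.07

Ordinary method of slices: FS = Σ[c'·Δl_i + (W_i cosα_i)·tanφ'] / Σ W_i sinα_i, with Δl_i = b_i / cosα_i.
Slice 1: Δl = 2.9/cos(-2.4°) = 2.903 m; N'_1 = 78·cos(-2.4°) = 77.9; c'Δl = 27.86; W sinα = -3.3
Slice 2: Δl = 2.8/cos16.0° = 2.913 m; N'_2 = 188·cos16.0° = 180.7; c'Δl = 27.96; W sinα = 51.8
Slice 3: Δl = 2.6/cos35.3° = 3.186 m; N'_3 = 161·cos35.3° = 131.4; c'Δl = 30.58; W sinα = 93.0
Slice 4: Δl = 1.6/cos54.3° = 2.742 m; N'_4 = 39·cos54.3° = 22.8; c'Δl = 26.32; W sinα = 31.7
Σc'Δl = 112.7 kN/m; ΣN' = 412.8 kN/m; ΣW sinα = 173.3 kN/m
Resisting = 112.7 + 412.8·tan30.8° = 112.7 + 246.1 = 358.8 kN/m
FS = 358.8 / 173.3 = 2.071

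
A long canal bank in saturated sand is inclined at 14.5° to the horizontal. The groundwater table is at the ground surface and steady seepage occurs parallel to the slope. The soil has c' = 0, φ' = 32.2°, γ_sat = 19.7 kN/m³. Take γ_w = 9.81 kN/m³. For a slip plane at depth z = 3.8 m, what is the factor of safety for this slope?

With seepage parallel to the slope and the water table at the surface, the effective normal stress on the slip plane uses the buoyant unit weight γ' = γ_sat − γ_w while the driving shear stress uses γ_sat:
FS = [c' + γ' z cos²β tanφ'] / [γ_sat z sinβ cosβ]
(For c' = 0 this reduces to FS = (γ'/γ_sat)·tanφ'/tanβ.)
γ' = 19.7 − 9.81 = 9.89 kN/m³
Numerator = 0.0 + 9.89·3.8·cos²14.5°·tan32.2° = 0.0 + 9.89·3.8·0.9373·0.6297 = 22.183 kPa
Denominator = 19.7·3.8·sin14.5°·cos14.5° = 19.7·3.8·0.2504·0.9681 = 18.146 kPa
FS = 22.183 / 18.146 = 1.222

FS = 1.22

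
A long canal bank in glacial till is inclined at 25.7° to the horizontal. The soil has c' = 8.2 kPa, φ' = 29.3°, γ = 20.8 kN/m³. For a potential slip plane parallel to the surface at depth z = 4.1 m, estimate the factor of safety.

FS = 1.41

For an infinite slope with a slip plane parallel to the surface (no pore pressure): FS = [c' + γz cos²β tanφ'] / [γz sinβ cosβ].
γz = 20.8·4.1 = 85.28 kN/m²
Numerator = 8.2 + 85.28·cos²25.7°·tan29.3° = 8.2 + 85.28·0.8119·0.5612 = 47.057 kPa
Denominator = 85.28·sin25.7°·cos25.7° = 85.28·0.4337·0.9011 = 33.324 kPa
FS = 47.057 / 33.324 = 1.412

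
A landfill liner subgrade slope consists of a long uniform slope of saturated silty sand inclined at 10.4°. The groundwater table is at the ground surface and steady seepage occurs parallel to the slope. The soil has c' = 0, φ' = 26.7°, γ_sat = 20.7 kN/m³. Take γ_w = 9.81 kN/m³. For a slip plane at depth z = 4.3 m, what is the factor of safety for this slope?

With seepage parallel to the slope and the water table at the surface, the effective normal stress on the slip plane uses the buoyant unit weight γ' = γ_sat − γ_w while the driving shear stress uses γ_sat:
FS = [c' + γ' z cos²β tanφ'] / [γ_sat z sinβ cosβ]
(For c' = 0 this reduces to FS = (γ'/γ_sat)·tanφ'/tanβ.)
γ' = 20.7 − 9.81 = 10.89 kN/m³
Numerator = 0.0 + 10.89·4.3·cos²10.4°·tan26.7° = 0.0 + 10.89·4.3·0.9674·0.5029 = 22.784 kPa
Denominator = 20.7·4.3·sin10.4°·cos10.4° = 20.7·4.3·0.1805·0.9836 = 15.804 kPa
FS = 22.784 / 15.804 = 1.442

FS = 1.44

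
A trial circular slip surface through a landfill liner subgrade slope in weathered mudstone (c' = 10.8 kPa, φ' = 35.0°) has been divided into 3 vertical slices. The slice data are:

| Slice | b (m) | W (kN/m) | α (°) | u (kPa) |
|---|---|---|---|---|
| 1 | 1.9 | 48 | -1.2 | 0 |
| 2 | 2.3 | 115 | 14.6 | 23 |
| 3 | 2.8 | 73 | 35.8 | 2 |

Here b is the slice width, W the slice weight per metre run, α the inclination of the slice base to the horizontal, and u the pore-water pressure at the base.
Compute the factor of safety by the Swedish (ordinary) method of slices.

FS = 2.74

Ordinary method of slices: FS = Σ[c'·Δl_i + (W_i cosα_i − u_i·Δl_i)·tanφ'] / Σ W_i sinα_i, with Δl_i = b_i / cosα_i.
Slice 1: Δl = 1.9/cos(-1.2°) = 1.900 m; N'_1 = 48·cos(-1.2°) − 0·1.900 = 48.0; c'Δl = 20.52; W sinα = -1.0
Slice 2: Δl = 2.3/cos14.6° = 2.377 m; N'_2 = 115·cos14.6° − 23·2.377 = 56.6; c'Δl = 25.67; W sinα = 29.0
Slice 3: Δl = 2.8/cos35.8° = 3.452 m; N'_3 = 73·cos35.8° − 2·3.452 = 52.3; c'Δl = 37.28; W sinα = 42.7
Σc'Δl = 83.5 kN/m; ΣN' = 156.9 kN/m; ΣW sinα = 70.7 kN/m
Resisting = 83.5 + 156.9·tan35.0° = 83.5 + 109.9 = 193.4 kN/m
FS = 193.4 / 70.7 = 2.735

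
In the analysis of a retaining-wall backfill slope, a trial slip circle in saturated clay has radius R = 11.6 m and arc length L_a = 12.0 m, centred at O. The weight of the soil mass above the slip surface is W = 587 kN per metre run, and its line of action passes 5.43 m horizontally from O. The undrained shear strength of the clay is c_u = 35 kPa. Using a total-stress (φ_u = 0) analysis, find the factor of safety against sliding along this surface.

FS = 1.53

Taking moments about the centre O, the resisting moment is provided by the undrained shear strength acting along the arc:
M_R = c_u·L_a·R = 35·12.00·11.6 = 4872.0 kN·m/m
M_D = W·d = 587·5.43 = 3187.4 kN·m/m
FS = M_R / M_D = 4872.0 / 3187.4 = 1.529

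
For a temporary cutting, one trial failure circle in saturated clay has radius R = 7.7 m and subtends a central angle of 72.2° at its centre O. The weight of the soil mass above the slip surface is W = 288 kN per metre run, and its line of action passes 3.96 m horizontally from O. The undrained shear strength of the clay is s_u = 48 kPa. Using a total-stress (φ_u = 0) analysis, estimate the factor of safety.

FS = 3.14

Taking moments about the centre O, the resisting moment is provided by the undrained shear strength acting along the arc:
Arc length L_a = R·θ = 7.7·(72.2°·π/180) = 7.7·1.2601 = 9.70 m
M_R = s_u·L_a·R = 48·9.70·7.7 = 3586.2 kN·m/m
M_D = W·d = 288·3.96 = 1140.5 kN·m/m
FS = M_R / M_D = 3586.2 / 1140.5 = 3.144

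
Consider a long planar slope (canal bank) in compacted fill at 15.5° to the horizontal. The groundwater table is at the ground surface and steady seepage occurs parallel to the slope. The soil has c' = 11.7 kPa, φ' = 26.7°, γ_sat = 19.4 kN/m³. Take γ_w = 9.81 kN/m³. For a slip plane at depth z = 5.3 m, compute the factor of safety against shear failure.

With seepage parallel to the slope and the water table at the surface, the effective normal stress on the slip plane uses the buoyant unit weight γ' = γ_sat − γ_w while the driving shear stress uses γ_sat:
FS = [c' + γ' z cos²β tanφ'] / [γ_sat z sinβ cosβ]
γ' = 19.4 − 9.81 = 9.59 kN/m³
Numerator = 11.7 + 9.59·5.3·cos²15.5°·tan26.7° = 11.7 + 9.59·5.3·0.9286·0.5029 = 35.438 kPa
Denominator = 19.4·5.3·sin15.5°·cos15.5° = 19.4·5.3·0.2672·0.9636 = 26.478 kPa
FS = 35.438 / 26.478 = 1.338

FS = 1.34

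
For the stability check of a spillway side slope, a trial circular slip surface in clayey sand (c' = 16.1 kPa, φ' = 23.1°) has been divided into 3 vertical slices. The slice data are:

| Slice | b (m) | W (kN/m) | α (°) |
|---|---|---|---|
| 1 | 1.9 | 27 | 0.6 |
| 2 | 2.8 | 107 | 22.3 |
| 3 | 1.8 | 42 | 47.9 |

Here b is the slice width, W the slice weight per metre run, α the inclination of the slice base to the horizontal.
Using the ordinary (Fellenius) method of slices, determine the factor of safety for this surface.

FS = 2.61

Ordinary method of slices: FS = Σ[c'·Δl_i + (W_i cosα_i)·tanφ'] / Σ W_i sinα_i, with Δl_i = b_i / cosα_i.
Slice 1: Δl = 1.9/cos0.6° = 1.900 m; N'_1 = 27·cos0.6° = 27.0; c'Δl = 30.59; W sinα = 0.3
Slice 2: Δl = 2.8/cos22.3° = 3.026 m; N'_2 = 107·cos22.3° = 99.0; c'Δl = 48.72; W sinα = 40.6
Slice 3: Δl = 1.8/cos47.9° = 2.685 m; N'_3 = 42·cos47.9° = 28.2; c'Δl = 43.23; W sinα = 31.2
Σc'Δl = 122.5 kN/m; ΣN' = 154.2 kN/m; ΣW sinα = 72.0 kN/m
Resisting = 122.5 + 154.2·tan23.1° = 122.5 + 65.8 = 188.3 kN/m
FS = 188.3 / 72.0 = 2.613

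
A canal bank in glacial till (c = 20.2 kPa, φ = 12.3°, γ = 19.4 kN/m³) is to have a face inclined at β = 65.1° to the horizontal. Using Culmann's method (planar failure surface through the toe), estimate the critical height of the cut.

Culmann's analysis gives the critical failure plane at α_cr = (β + φ)/2 = (65.1 + 12.3)/2 = 38.7°, and the critical height
H_c = (4c/γ) · sinβ cosφ / [1 − cos(β − φ)]
    = (4·20.2/19.4) · sin65.1°·cos12.3° / [1 − cos(52.8°)]
    = 4.165 · 0.9070·0.9770 / [1 − 0.6046]
    = 4.165 · 0.8862 / 0.3954
    = 9.34 m

H_c = 9.34 m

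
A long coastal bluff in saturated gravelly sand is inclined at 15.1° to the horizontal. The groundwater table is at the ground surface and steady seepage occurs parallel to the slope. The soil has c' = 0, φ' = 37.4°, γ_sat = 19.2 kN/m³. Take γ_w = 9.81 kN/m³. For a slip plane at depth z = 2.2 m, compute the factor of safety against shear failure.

With seepage parallel to the slope and the water table at the surface, the effective normal stress on the slip plane uses the buoyant unit weight γ' = γ_sat − γ_w while the driving shear stress uses γ_sat:
FS = [c' + γ' z cos²β tanφ'] / [γ_sat z sinβ cosβ]
(For c' = 0 this reduces to FS = (γ'/γ_sat)·tanφ'/tanβ.)
γ' = 19.2 − 9.81 = 9.39 kN/m³
Numerator = 0.0 + 9.39·2.2·cos²15.1°·tan37.4° = 0.0 + 9.39·2.2·0.9321·0.7646 = 14.722 kPa
Denominator = 19.2·2.2·sin15.1°·cos15.1° = 19.2·2.2·0.2605·0.9655 = 10.624 kPa
FS = 14.722 / 10.624 = 1.386

FS = 1.39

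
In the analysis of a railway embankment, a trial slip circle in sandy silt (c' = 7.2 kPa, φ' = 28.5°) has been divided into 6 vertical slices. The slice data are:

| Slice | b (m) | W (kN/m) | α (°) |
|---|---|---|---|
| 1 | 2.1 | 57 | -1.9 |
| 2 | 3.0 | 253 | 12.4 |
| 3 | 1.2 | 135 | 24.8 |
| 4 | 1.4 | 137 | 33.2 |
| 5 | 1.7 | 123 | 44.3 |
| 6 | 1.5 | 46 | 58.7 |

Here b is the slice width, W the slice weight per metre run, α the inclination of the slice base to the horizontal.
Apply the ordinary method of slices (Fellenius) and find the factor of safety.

FS = 1.46

Ordinary method of slices: FS = Σ[c'·Δl_i + (W_i cosα_i)·tanφ'] / Σ W_i sinα_i, with Δl_i = b_i / cosα_i.
Slice 1: Δl = 2.1/cos(-1.9°) = 2.101 m; N'_1 = 57·cos(-1.9°) = 57.0; c'Δl = 15.13; W sinα = -1.9
Slice 2: Δl = 3.0/cos12.4° = 3.072 m; N'_2 = 253·cos12.4° = 247.1; c'Δl = 22.12; W sinα = 54.3
Slice 3: Δl = 1.2/cos24.8° = 1.322 m; N'_3 = 135·cos24.8° = 122.5; c'Δl = 9.52; W sinα = 56.6
Slice 4: Δl = 1.4/cos33.2° = 1.673 m; N'_4 = 137·cos33.2° = 114.6; c'Δl = 12.05; W sinα = 75.0
Slice 5: Δl = 1.7/cos44.3° = 2.375 m; N'_5 = 123·cos44.3° = 88.0; c'Δl = 17.10; W sinα = 85.9
Slice 6: Δl = 1.5/cos58.7° = 2.887 m; N'_6 = 46·cos58.7° = 23.9; c'Δl = 20.79; W sinα = 39.3
Σc'Δl = 96.7 kN/m; ΣN' = 653.2 kN/m; ΣW sinα = 309.3 kN/m
Resisting = 96.7 + 653.2·tan28.5° = 96.7 + 354.6 = 451.3 kN/m
FS = 451.3 / 309.3 = 1.459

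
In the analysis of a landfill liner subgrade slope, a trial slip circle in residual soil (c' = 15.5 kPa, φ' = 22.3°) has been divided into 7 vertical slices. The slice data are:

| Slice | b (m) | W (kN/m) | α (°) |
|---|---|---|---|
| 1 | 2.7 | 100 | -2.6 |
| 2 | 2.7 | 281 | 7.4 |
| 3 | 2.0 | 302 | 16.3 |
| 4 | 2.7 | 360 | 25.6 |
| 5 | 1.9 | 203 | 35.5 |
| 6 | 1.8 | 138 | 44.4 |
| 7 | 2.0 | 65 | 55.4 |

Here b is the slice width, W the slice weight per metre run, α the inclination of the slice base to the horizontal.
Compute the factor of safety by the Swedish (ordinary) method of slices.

FS = 1.52

Ordinary method of slices: FS = Σ[c'·Δl_i + (W_i cosα_i)·tanφ'] / Σ W_i sinα_i, with Δl_i = b_i / cosα_i.
Slice 1: Δl = 2.7/cos(-2.6°) = 2.703 m; N'_1 = 100·cos(-2.6°) = 99.9; c'Δl = 41.89; W sinα = -4.5
Slice 2: Δl = 2.7/cos7.4° = 2.723 m; N'_2 = 281·cos7.4° = 278.7; c'Δl = 42.20; W sinα = 36.2
Slice 3: Δl = 2.0/cos16.3° = 2.084 m; N'_3 = 302·cos16.3° = 289.9; c'Δl = 32.30; W sinα = 84.8
Slice 4: Δl = 2.7/cos25.6° = 2.994 m; N'_4 = 360·cos25.6° = 324.7; c'Δl = 46.41; W sinα = 155.6
Slice 5: Δl = 1.9/cos35.5° = 2.334 m; N'_5 = 203·cos35.5° = 165.3; c'Δl = 36.17; W sinα = 117.9
Slice 6: Δl = 1.8/cos44.4° = 2.519 m; N'_6 = 138·cos44.4° = 98.6; c'Δl = 39.05; W sinα = 96.6
Slice 7: Δl = 2.0/cos55.4° = 3.522 m; N'_7 = 65·cos55.4° = 36.9; c'Δl = 54.59; W sinα = 53.5
Σc'Δl = 292.6 kN/m; ΣN' = 1293.9 kN/m; ΣW sinα = 539.9 kN/m
Resisting = 292.6 + 1293.9·tan22.3° = 292.6 + 530.6 = 823.3 kN/m
FS = 823.3 / 539.9 = 1.525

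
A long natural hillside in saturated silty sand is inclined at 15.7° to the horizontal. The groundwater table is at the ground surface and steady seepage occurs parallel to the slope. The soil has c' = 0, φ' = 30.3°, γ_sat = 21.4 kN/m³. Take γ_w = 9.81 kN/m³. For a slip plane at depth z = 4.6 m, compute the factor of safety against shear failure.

With seepage parallel to the slope and the water table at the surface, the effective normal stress on the slip plane uses the buoyant unit weight γ' = γ_sat − γ_w while the driving shear stress uses γ_sat:
FS = [c' + γ' z cos²β tanφ'] / [γ_sat z sinβ cosβ]
(For c' = 0 this reduces to FS = (γ'/γ_sat)·tanφ'/tanβ.)
γ' = 21.4 − 9.81 = 11.59 kN/m³
Numerator = 0.0 + 11.59·4.6·cos²15.7°·tan30.3° = 0.0 + 11.59·4.6·0.9268·0.5844 = 28.873 kPa
Denominator = 21.4·4.6·sin15.7°·cos15.7° = 21.4·4.6·0.2706·0.9627 = 25.644 kPa
FS = 28.873 / 25.644 = 1.126

FS = 1.13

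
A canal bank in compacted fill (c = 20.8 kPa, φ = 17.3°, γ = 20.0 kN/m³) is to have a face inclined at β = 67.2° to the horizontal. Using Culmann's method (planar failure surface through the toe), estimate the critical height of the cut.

H_c = 10.29 m

Culmann's analysis gives the critical failure plane at α_cr = (β + φ)/2 = (67.2 + 17.3)/2 = 42.2°, and the critical height
H_c = (4c/γ) · sinβ cosφ / [1 − cos(β − φ)]
    = (4·20.8/20.0) · sin67.2°·cos17.3° / [1 − cos(49.9°)]
    = 4.160 · 0.9219·0.9548 / [1 − 0.6441]
    = 4.160 · 0.8802 / 0.3559
    = 10.29 m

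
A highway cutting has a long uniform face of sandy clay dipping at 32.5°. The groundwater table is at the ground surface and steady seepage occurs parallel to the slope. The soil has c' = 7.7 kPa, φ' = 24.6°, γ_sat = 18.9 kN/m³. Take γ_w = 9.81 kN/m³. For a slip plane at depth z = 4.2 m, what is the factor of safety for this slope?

FS = 0.56

With seepage parallel to the slope and the water table at the surface, the effective normal stress on the slip plane uses the buoyant unit weight γ' = γ_sat − γ_w while the driving shear stress uses γ_sat:
FS = [c' + γ' z cos²β tanφ'] / [γ_sat z sinβ cosβ]
γ' = 18.9 − 9.81 = 9.09 kN/m³
Numerator = 7.7 + 9.09·4.2·cos²32.5°·tan24.6° = 7.7 + 9.09·4.2·0.7113·0.4578 = 20.133 kPa
Denominator = 18.9·4.2·sin32.5°·cos32.5° = 18.9·4.2·0.5373·0.8434 = 35.971 kPa
FS = 20.133 / 35.971 = 0.560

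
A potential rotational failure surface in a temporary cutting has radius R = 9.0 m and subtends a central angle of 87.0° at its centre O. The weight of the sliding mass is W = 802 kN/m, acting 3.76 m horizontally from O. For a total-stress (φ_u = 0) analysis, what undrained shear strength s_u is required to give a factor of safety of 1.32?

s_u = 32.4 kPa

FS = s_u·L_a·R / (W·d), so s_u = FS·W·d / (L_a·R).
Arc length L_a = R·θ = 9.0·(87.0°·π/180) = 9.0·1.5184 = 13.67 m
s_u = 1.32·802·3.76 / (13.67·9.0) = 3980.5 / 122.99 = 32.36 kPa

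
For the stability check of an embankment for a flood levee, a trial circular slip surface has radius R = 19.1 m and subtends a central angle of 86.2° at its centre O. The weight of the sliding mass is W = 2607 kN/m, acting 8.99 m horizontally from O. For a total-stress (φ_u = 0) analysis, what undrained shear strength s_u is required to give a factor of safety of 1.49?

FS = s_u·L_a·R / (W·d), so s_u = FS·W·d / (L_a·R).
Arc length L_a = R·θ = 19.1·(86.2°·π/180) = 19.1·1.5045 = 28.74 m
s_u = 1.49·2607·8.99 / (28.74·19.1) = 34921.0 / 548.85 = 63.63 kPa

s_u = 63.6 kPa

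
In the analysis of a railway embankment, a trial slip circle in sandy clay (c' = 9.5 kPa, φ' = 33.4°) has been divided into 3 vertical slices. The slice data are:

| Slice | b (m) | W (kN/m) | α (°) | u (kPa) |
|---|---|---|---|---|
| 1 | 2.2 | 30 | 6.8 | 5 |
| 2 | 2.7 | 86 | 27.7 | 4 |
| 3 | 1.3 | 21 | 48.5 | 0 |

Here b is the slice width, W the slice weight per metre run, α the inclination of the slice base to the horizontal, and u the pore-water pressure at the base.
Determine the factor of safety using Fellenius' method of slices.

FS = 2.23

Ordinary method of slices: FS = Σ[c'·Δl_i + (W_i cosα_i − u_i·Δl_i)·tanφ'] / Σ W_i sinα_i, with Δl_i = b_i / cosα_i.
Slice 1: Δl = 2.2/cos6.8° = 2.216 m; N'_1 = 30·cos6.8° − 5·2.216 = 18.7; c'Δl = 21.05; W sinα = 3.6
Slice 2: Δl = 2.7/cos27.7° = 3.049 m; N'_2 = 86·cos27.7° − 4·3.049 = 63.9; c'Δl = 28.97; W sinα = 40.0
Slice 3: Δl = 1.3/cos48.5° = 1.962 m; N'_3 = 21·cos48.5° − 0·1.962 = 13.9; c'Δl = 18.64; W sinα = 15.7
Σc'Δl = 68.7 kN/m; ΣN' = 96.6 kN/m; ΣW sinα = 59.3 kN/m
Resisting = 68.7 + 96.6·tan33.4° = 68.7 + 63.7 = 132.3 kN/m
FS = 132.3 / 59.3 = 2.233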